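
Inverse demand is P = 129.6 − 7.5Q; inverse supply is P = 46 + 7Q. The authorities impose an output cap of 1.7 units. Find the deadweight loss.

Competitive equilibrium: 129.6 − 7.5Q = 46 + 7Q → Q* = 5.7655, P* = 86.3586.
At Q = 1.7: demand price = 129.6 − 7.5·1.7 = 116.85; supply price = 46 + 7·1.7 = 57.9.
ΔQ = 5.7655 − 1.7 = 4.0655; wedge = 116.85 − 57.9 = 58.95.
Welfare loss = ½ × 4.0655 × 58.95 = 119.83.

119.83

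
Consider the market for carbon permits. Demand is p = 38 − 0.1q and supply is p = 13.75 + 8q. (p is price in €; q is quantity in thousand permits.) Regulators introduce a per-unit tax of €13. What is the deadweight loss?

€10.43 thousand

Competitive equilibrium: 38 − 0.1q = 13.75 + 8q → q* = 2.9938, p* = 37.7006.
With the tax, the buyer price exceeds the seller price by 13: (38 − 0.1q) − (13.75 + 8q) = 13 → q' = 1.3889.
Δq = 2.9938 − 1.3889 = 1.6049; the wedge equals the tax, 13.
Deadweight loss = ½ × 1.6049 × 13 = €10.43 thousand.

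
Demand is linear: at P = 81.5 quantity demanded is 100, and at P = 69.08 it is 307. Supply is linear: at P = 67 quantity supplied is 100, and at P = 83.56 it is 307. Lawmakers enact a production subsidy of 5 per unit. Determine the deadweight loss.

Demand slope = (69.08 − 81.5)/(307 − 100) = −0.06, so P = 87.5 − 0.06Q.
Supply slope = (83.56 − 67)/(307 − 100) = 0.08, so P = 59 + 0.08Q.
Competitive equilibrium: 87.5 − 0.06Q = 59 + 0.08Q → Q* = 203.5714, P* = 75.2857.
The subsidy lowers effective supply by 5: P = 54 + 0.08Q.
New quantity: 87.5 − 0.06Q = 54 + 0.08Q → Q' = 239.2857.
Overproduction ΔQ = 239.2857 − 203.5714 = 35.7143; wedge = subsidy = 5.
The triangle = ½ × 35.7143 × 5 = 89.29.

89.29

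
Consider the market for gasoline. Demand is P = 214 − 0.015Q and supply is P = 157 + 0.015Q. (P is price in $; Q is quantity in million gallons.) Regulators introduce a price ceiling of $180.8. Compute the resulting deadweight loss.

$1472.67 million

Competitive equilibrium: 214 − 0.015Q = 157 + 0.015Q → Q* = 1900, P* = 185.5.
At the ceiling P = 180.8, quantity supplied = (180.8 − 157)/0.015 = 1586.6667.
Willingness to pay at Q' = 1586.6667: 214 − 0.015·1586.6667 = 190.2.
ΔQ = 1900 − 1586.6667 = 313.3333; wedge = 190.2 − 180.8 = 9.4.
The triangle = ½ × 313.3333 × 9.4 = $1472.67 million.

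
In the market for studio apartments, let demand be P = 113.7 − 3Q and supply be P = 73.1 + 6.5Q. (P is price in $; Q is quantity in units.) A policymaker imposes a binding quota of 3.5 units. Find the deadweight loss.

Competitive equilibrium: 113.7 − 3Q = 73.1 + 6.5Q → Q* = 4.2737, P* = 100.8789.
At Q = 3.5: demand price = 113.7 − 3·3.5 = 103.2; supply price = 73.1 + 6.5·3.5 = 95.85.
ΔQ = 4.2737 − 3.5 = 0.7737; wedge = 103.2 − 95.85 = 7.35.
Deadweight loss = ½ × 0.7737 × 7.35 = $2.84.

$2.84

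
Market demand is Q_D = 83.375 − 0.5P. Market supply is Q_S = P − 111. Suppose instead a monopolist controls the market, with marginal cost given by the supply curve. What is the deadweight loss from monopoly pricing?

In inverse form: demand P = 166.75 − 2Q, supply P = 111 + Q.
Competitive equilibrium: 166.75 − 2Q = 111 + Q → Q* = 18.5833, P* = 129.5833.
Marginal revenue: MR = 166.75 − 4Q. Set MR = MC: 166.75 − 4Q = 111 + Q → Q_m = 11.15.
Price P_m = 166.75 − 2·11.15 = 144.45; MC(Q_m) = 111 + 1·11.15 = 122.15.
Competitive Q* = 18.5833, so ΔQ = 7.4333; wedge = 144.45 − 122.15 = 22.3.
The triangle = ½ × 7.4333 × 22.3 = 82.88.

82.88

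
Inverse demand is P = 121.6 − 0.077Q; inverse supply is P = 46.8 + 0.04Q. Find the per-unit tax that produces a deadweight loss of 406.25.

Competitive equilibrium: 121.6 − 0.077Q = 46.8 + 0.04Q → Q* = 639.3162, P* = 72.3726.
A tax t gives ΔQ = t/0.117 and wedge t, so DWL = t²/0.234.
t²/0.234 = 406.25 → t² = 95.0625 → t = 9.75.

9.75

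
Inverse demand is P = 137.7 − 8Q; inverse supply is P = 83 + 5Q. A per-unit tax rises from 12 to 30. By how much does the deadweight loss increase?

Competitive equilibrium: 137.7 − 8Q = 83 + 5Q → Q* = 4.2077, P* = 104.0385.
For a per-unit tax t: ΔQ = t/13, so DWL = ½·t·(t/13) = t²/26.
At t = 12: DWL = 5.538. At t = 30: DWL = 34.615.
Increase = 34.615 − 5.538 = 29.08.

29.08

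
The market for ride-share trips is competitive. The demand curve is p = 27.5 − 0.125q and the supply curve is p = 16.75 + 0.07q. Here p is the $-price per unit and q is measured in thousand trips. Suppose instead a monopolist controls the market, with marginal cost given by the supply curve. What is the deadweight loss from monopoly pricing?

$45.21 thousand

Competitive equilibrium: 27.5 − 0.125q = 16.75 + 0.07q → q* = 55.1282, p* = 20.609.
Marginal revenue: MR = 27.5 − 0.25q. Set MR = MC: 27.5 − 0.25q = 16.75 + 0.07q → q_m = 33.5938.
Price p_m = 27.5 − 0.125·33.5938 = 23.3008; MC(q_m) = 16.75 + 0.07·33.5938 = 19.1016.
Competitive q* = 55.1282, so Δq = 21.5344; wedge = 23.3008 − 19.1016 = 4.1992.
DWL = ½ × 21.5344 × 4.1992 = $45.21 thousand.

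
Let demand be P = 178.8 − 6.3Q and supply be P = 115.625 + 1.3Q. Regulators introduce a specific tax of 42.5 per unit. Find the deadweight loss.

118.83

Competitive equilibrium: 178.8 − 6.3Q = 115.625 + 1.3Q → Q* = 8.3125, P* = 126.4313.
With the tax, the buyer price exceeds the seller price by 42.5: (178.8 − 6.3Q) − (115.625 + 1.3Q) = 42.5 → Q' = 2.7204.
ΔQ = 8.3125 − 2.7204 = 5.5921; the wedge equals the tax, 42.5.
DWL = ½ × 5.5921 × 42.5 = 118.83.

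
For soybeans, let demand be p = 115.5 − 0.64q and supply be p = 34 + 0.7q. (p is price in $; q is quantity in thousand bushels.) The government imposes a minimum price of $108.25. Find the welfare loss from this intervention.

Competitive equilibrium: 115.5 − 0.64q = 34 + 0.7q → q* = 60.8209, p* = 76.5746.
At the floor p = 108.25, quantity demanded = (115.5 − 108.25)/0.64 = 11.3281.
Sellers' marginal cost at q' = 11.3281: 34 + 0.7·11.3281 = 41.9297.
Δq = 60.8209 − 11.3281 = 49.4928; wedge = 108.25 − 41.9297 = 66.3203.
Deadweight loss = ½ × 49.4928 × 66.3203 = $1641.19 thousand.

$1641.19 thousand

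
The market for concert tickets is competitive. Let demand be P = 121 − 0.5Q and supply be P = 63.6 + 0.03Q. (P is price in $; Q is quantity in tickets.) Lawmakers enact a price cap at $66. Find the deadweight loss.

Competitive equilibrium: 121 − 0.5Q = 63.6 + 0.03Q → Q* = 108.3019, P* = 66.8491.
At the ceiling P = 66, quantity supplied = (66 − 63.6)/0.03 = 80.
Willingness to pay at Q' = 80: 121 − 0.5·80 = 81.
ΔQ = 108.3019 − 80 = 28.3019; wedge = 81 − 66 = 15.
The triangle = ½ × 28.3019 × 15 = $212.26.

$212.26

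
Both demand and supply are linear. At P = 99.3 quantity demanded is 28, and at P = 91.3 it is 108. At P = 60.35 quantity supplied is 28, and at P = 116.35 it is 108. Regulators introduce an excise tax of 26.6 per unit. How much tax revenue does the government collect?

1155.44

Demand slope = (91.3 − 99.3)/(108 − 28) = −0.1, so P = 102.1 − 0.1Q.
Supply slope = (116.35 − 60.35)/(108 − 28) = 0.7, so P = 40.75 + 0.7Q.
Competitive equilibrium: 102.1 − 0.1Q = 40.75 + 0.7Q → Q* = 76.6875, P* = 94.4313.
With the tax, the buyer price exceeds the seller price by 26.6: (102.1 − 0.1Q) − (40.75 + 0.7Q) = 26.6 → Q' = 43.4375.
Tax revenue = 26.6 × 43.4375 = 1155.44.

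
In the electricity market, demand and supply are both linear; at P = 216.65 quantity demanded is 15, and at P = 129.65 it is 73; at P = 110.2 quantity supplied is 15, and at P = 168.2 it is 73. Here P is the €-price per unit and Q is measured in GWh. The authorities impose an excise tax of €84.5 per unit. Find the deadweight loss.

Demand slope = (129.65 − 216.65)/(73 − 15) = −1.5, so P = 239.15 − 1.5Q.
Supply slope = (168.2 − 110.2)/(73 − 15) = 1, so P = 95.2 + Q.
Competitive equilibrium: 239.15 − 1.5Q = 95.2 + Q → Q* = 57.58, P* = 152.78.
With the tax, the buyer price exceeds the seller price by 84.5: (239.15 − 1.5Q) − (95.2 + Q) = 84.5 → Q' = 23.78.
ΔQ = 57.58 − 23.78 = 33.8; the wedge equals the tax, 84.5.
The triangle = ½ × 33.8 × 84.5 = €1428.05.

€1428.05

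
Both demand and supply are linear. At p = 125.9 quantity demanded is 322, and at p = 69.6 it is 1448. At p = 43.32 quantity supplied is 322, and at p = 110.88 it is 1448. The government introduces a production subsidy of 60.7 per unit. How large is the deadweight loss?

Demand slope = (69.6 − 125.9)/(1448 − 322) = −0.05, so p = 142 − 0.05q.
Supply slope = (110.88 − 43.32)/(1448 − 322) = 0.06, so p = 24 + 0.06q.
Competitive equilibrium: 142 − 0.05q = 24 + 0.06q → q* = 1072.7273, p* = 88.3636.
The subsidy lowers effective supply by 60.7: p = 0.06q − 36.7.
New quantity: 142 − 0.05q = 0.06q − 36.7 → q' = 1624.5455.
Overproduction Δq = 1624.5455 − 1072.7273 = 551.8182; wedge = subsidy = 60.7.
Deadweight loss = ½ × 551.8182 × 60.7 = 16747.68.

16747.68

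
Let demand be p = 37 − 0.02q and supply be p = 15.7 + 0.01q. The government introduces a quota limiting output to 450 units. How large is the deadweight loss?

Competitive equilibrium: 37 − 0.02q = 15.7 + 0.01q → q* = 710, p* = 22.8.
At q = 450: demand price = 37 − 0.02·450 = 28; supply price = 15.7 + 0.01·450 = 20.2.
Δq = 710 − 450 = 260; wedge = 28 − 20.2 = 7.8.
Welfare loss = ½ × 260 × 7.8 = 1014.

1014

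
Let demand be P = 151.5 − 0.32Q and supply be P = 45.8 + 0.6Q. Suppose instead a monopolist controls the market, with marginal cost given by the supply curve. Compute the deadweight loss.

Competitive equilibrium: 151.5 − 0.32Q = 45.8 + 0.6Q → Q* = 114.8913, P* = 114.7348.
Marginal revenue: MR = 151.5 − 0.64Q. Set MR = MC: 151.5 − 0.64Q = 45.8 + 0.6Q → Q_m = 85.2419.
Price P_m = 151.5 − 0.32·85.2419 = 124.2226; MC(Q_m) = 45.8 + 0.6·85.2419 = 96.9451.
Competitive Q* = 114.8913, so ΔQ = 29.6494; wedge = 124.2226 − 96.9451 = 27.2775.
Welfare loss = ½ × 29.6494 × 27.2775 = 404.38.

404.38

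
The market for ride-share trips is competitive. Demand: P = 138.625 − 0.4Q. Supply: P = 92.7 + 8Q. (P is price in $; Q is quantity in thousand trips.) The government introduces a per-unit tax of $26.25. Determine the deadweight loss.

Competitive equilibrium: 138.625 − 0.4Q = 92.7 + 8Q → Q* = 5.4673, P* = 136.4381.
With the tax, the buyer price exceeds the seller price by 26.25: (138.625 − 0.4Q) − (92.7 + 8Q) = 26.25 → Q' = 2.3423.
ΔQ = 5.4673 − 2.3423 = 3.125; the wedge equals the tax, 26.25.
DWL = ½ × 3.125 × 26.25 = $41.02 thousand.

$41.02 thousand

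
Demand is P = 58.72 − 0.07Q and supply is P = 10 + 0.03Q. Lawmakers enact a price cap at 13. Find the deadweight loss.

7496.192

Competitive equilibrium: 58.72 − 0.07Q = 10 + 0.03Q → Q* = 487.2, P* = 24.616.
At the ceiling P = 13, quantity supplied = (13 − 10)/0.03 = 100.
Willingness to pay at Q' = 100: 58.72 − 0.07·100 = 51.72.
ΔQ = 487.2 − 100 = 387.2; wedge = 51.72 − 13 = 38.72.
The triangle = ½ × 387.2 × 38.72 = 7496.192.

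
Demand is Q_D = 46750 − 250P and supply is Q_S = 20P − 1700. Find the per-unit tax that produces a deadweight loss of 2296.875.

In inverse form: demand P = 187 − 0.004Q, supply P = 85 + 0.05Q.
Competitive equilibrium: 187 − 0.004Q = 85 + 0.05Q → Q* = 1888.8889, P* = 179.4444.
A tax t gives ΔQ = t/0.054 and wedge t, so DWL = t²/0.108.
t²/0.108 = 2296.875 → t² = 248.0625 → t = 15.75.

15.75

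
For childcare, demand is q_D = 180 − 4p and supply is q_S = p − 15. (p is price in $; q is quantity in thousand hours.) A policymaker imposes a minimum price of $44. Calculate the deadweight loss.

$250 thousand

In inverse form: demand p = 45 − 0.25q, supply p = 15 + q.
Competitive equilibrium: 45 − 0.25q = 15 + q → q* = 24, p* = 39.
At the floor p = 44, quantity demanded = (45 − 44)/0.25 = 4.
Sellers' marginal cost at q' = 4: 15 + 1·4 = 19.
Δq = 24 − 4 = 20; wedge = 44 − 19 = 25.
The triangle = ½ × 20 × 25 = $250 thousand.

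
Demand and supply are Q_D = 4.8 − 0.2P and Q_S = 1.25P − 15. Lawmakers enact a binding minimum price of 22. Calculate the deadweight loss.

In inverse form: demand P = 24 − 5Q, supply P = 12 + 0.8Q.
Competitive equilibrium: 24 − 5Q = 12 + 0.8Q → Q* = 2.069, P* = 13.6552.
At the floor P = 22, quantity demanded = (24 − 22)/5 = 0.4.
Sellers' marginal cost at Q' = 0.4: 12 + 0.8·0.4 = 12.32.
ΔQ = 2.069 − 0.4 = 1.669; wedge = 22 − 12.32 = 9.68.
Deadweight loss = ½ × 1.669 × 9.68 = 8.08.

8.08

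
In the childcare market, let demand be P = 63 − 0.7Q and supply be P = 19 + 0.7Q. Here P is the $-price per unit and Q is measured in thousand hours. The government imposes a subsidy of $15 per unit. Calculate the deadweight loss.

Competitive equilibrium: 63 − 0.7Q = 19 + 0.7Q → Q* = 31.4286, P* = 41.
The subsidy lowers effective supply by 15: P = 4 + 0.7Q.
New quantity: 63 − 0.7Q = 4 + 0.7Q → Q' = 42.1429.
Overproduction ΔQ = 42.1429 − 31.4286 = 10.7143; wedge = subsidy = 15.
DWL = ½ × 10.7143 × 15 = $80.36 thousand.

$80.36 thousand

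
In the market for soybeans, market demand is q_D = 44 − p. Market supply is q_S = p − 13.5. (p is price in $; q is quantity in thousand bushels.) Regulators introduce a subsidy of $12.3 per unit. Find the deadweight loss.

In inverse form: demand p = 44 − q, supply p = 13.5 + q.
Competitive equilibrium: 44 − q = 13.5 + q → q* = 15.25, p* = 28.75.
The subsidy lowers effective supply by 12.3: p = 1.2 + q.
New quantity: 44 − q = 1.2 + q → q' = 21.4.
Overproduction Δq = 21.4 − 15.25 = 6.15; wedge = subsidy = 12.3.
DWL = ½ × 6.15 × 12.3 = $37.82 thousand.

$37.82 thousand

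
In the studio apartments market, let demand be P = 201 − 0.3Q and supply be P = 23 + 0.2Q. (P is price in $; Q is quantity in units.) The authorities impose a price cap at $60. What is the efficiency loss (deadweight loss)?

$7310.25

Competitive equilibrium: 201 − 0.3Q = 23 + 0.2Q → Q* = 356, P* = 94.2.
At the ceiling P = 60, quantity supplied = (60 − 23)/0.2 = 185.
Willingness to pay at Q' = 185: 201 − 0.3·185 = 145.5.
ΔQ = 356 − 185 = 171; wedge = 145.5 − 60 = 85.5.
Deadweight loss = ½ × 171 × 85.5 = $7310.25.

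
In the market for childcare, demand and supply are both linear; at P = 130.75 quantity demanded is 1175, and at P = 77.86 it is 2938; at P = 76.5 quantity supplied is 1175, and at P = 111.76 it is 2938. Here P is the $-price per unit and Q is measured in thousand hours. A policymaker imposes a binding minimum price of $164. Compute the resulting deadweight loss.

$120267.78 thousand

Demand slope = (77.86 − 130.75)/(2938 − 1175) = −0.03, so P = 166 − 0.03Q.
Supply slope = (111.76 − 76.5)/(2938 − 1175) = 0.02, so P = 53 + 0.02Q.
Competitive equilibrium: 166 − 0.03Q = 53 + 0.02Q → Q* = 2260, P* = 98.2.
At the floor P = 164, quantity demanded = (166 − 164)/0.03 = 66.66667.
Sellers' marginal cost at Q' = 66.66667: 53 + 0.02·66.66667 = 54.33333.
ΔQ = 2260 − 66.66667 = 2193.33333; wedge = 164 − 54.33333 = 109.66667.
DWL = ½ × 2193.33333 × 109.66667 = $120267.78 thousand.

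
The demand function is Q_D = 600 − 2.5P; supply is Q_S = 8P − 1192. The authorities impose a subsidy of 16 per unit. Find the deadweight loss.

243.81

In inverse form: demand P = 240 − 0.4Q, supply P = 149 + 0.125Q.
Competitive equilibrium: 240 − 0.4Q = 149 + 0.125Q → Q* = 173.3333, P* = 170.6667.
The subsidy lowers effective supply by 16: P = 133 + 0.125Q.
New quantity: 240 − 0.4Q = 133 + 0.125Q → Q' = 203.8095.
Overproduction ΔQ = 203.8095 − 173.3333 = 30.4762; wedge = subsidy = 16.
Welfare loss = ½ × 30.4762 × 16 = 243.81.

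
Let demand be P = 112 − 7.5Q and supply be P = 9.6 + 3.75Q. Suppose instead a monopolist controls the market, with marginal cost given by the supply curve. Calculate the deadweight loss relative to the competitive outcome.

Competitive equilibrium: 112 − 7.5Q = 9.6 + 3.75Q → Q* = 9.1022, P* = 43.7333.
Marginal revenue: MR = 112 − 15Q. Set MR = MC: 112 − 15Q = 9.6 + 3.75Q → Q_m = 5.4613.
Price P_m = 112 − 7.5·5.4613 = 71.0403; MC(Q_m) = 9.6 + 3.75·5.4613 = 30.0799.
Competitive Q* = 9.1022, so ΔQ = 3.6409; wedge = 71.0403 − 30.0799 = 40.9604.
Welfare loss = ½ × 3.6409 × 40.9604 = 74.57.

74.57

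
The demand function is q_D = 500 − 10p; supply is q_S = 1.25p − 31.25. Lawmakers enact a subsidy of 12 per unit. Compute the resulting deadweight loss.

In inverse form: demand p = 50 − 0.1q, supply p = 25 + 0.8q.
Competitive equilibrium: 50 − 0.1q = 25 + 0.8q → q* = 27.7778, p* = 47.2222.
The subsidy lowers effective supply by 12: p = 13 + 0.8q.
New quantity: 50 − 0.1q = 13 + 0.8q → q' = 41.1111.
Overproduction Δq = 41.1111 − 27.7778 = 13.3333; wedge = subsidy = 12.
Welfare loss = ½ × 13.3333 × 12 = 80.

80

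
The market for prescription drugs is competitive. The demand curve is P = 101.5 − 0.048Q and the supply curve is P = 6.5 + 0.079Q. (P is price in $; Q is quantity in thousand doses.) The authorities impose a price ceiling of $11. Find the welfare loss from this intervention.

Competitive equilibrium: 101.5 − 0.048Q = 6.5 + 0.079Q → Q* = 748.0315, P* = 65.59449.
At the ceiling P = 11, quantity supplied = (11 − 6.5)/0.079 = 56.96203.
Willingness to pay at Q' = 56.96203: 101.5 − 0.048·56.96203 = 98.76582.
ΔQ = 748.0315 − 56.96203 = 691.06947; wedge = 98.76582 − 11 = 87.76582.
Welfare loss = ½ × 691.06947 × 87.76582 = $30326.14 thousand.

$30326.14 thousand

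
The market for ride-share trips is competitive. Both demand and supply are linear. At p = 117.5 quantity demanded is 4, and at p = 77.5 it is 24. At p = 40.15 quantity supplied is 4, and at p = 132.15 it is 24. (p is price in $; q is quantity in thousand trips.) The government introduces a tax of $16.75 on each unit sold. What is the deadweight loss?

Demand slope = (77.5 − 117.5)/(24 − 4) = −2, so p = 125.5 − 2q.
Supply slope = (132.15 − 40.15)/(24 − 4) = 4.6, so p = 21.75 + 4.6q.
Competitive equilibrium: 125.5 − 2q = 21.75 + 4.6q → q* = 15.7197, p* = 94.0606.
With the tax, the buyer price exceeds the seller price by 16.75: (125.5 − 2q) − (21.75 + 4.6q) = 16.75 → q' = 13.1818.
Δq = 15.7197 − 13.1818 = 2.5379; the wedge equals the tax, 16.75.
The triangle = ½ × 2.5379 × 16.75 = $21.25 thousand.

$21.25 thousand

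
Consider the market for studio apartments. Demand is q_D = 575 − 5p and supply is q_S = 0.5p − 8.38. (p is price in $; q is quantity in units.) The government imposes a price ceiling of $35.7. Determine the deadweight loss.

In inverse form: demand p = 115 − 0.2q, supply p = 16.76 + 2q.
Competitive equilibrium: 115 − 0.2q = 16.76 + 2q → q* = 44.6545, p* = 106.0691.
At the ceiling p = 35.7, quantity supplied = (35.7 − 16.76)/2 = 9.47.
Willingness to pay at q' = 9.47: 115 − 0.2·9.47 = 113.106.
Δq = 44.6545 − 9.47 = 35.1845; wedge = 113.106 − 35.7 = 77.406.
Deadweight loss = ½ × 35.1845 × 77.406 = $1361.75.

$1361.75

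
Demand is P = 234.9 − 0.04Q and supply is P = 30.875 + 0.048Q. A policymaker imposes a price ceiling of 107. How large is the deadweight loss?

Competitive equilibrium: 234.9 − 0.04Q = 30.875 + 0.048Q → Q* = 2318.4659, P* = 142.1614.
At the ceiling P = 107, quantity supplied = (107 − 30.875)/0.048 = 1585.9375.
Willingness to pay at Q' = 1585.9375: 234.9 − 0.04·1585.9375 = 171.4625.
ΔQ = 2318.4659 − 1585.9375 = 732.5284; wedge = 171.4625 − 107 = 64.4625.
The triangle = ½ × 732.5284 × 64.4625 = 23610.31.

23610.31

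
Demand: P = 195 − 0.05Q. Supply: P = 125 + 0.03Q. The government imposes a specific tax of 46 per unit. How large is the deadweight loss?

Competitive equilibrium: 195 − 0.05Q = 125 + 0.03Q → Q* = 875, P* = 151.25.
With the tax, the buyer price exceeds the seller price by 46: (195 − 0.05Q) − (125 + 0.03Q) = 46 → Q' = 300.
ΔQ = 875 − 300 = 575; the wedge equals the tax, 46.
Deadweight loss = ½ × 575 × 46 = 13225.

13225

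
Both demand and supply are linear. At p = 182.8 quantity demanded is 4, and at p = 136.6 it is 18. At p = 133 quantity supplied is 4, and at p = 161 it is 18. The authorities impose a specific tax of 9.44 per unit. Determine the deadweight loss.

Demand slope = (136.6 − 182.8)/(18 − 4) = −3.3, so p = 196 − 3.3q.
Supply slope = (161 − 133)/(18 − 4) = 2, so p = 125 + 2q.
Competitive equilibrium: 196 − 3.3q = 125 + 2q → q* = 13.3962, p* = 151.7925.
With the tax, the buyer price exceeds the seller price by 9.44: (196 − 3.3q) − (125 + 2q) = 9.44 → q' = 11.6151.
Δq = 13.3962 − 11.6151 = 1.7811; the wedge equals the tax, 9.44.
DWL = ½ × 1.7811 × 9.44 = 8.41.

8.41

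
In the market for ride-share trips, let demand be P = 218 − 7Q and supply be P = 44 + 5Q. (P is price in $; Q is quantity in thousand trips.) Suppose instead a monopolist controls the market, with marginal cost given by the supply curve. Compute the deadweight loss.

$171.23 thousand

Competitive equilibrium: 218 − 7Q = 44 + 5Q → Q* = 14.5, P* = 116.5.
Marginal revenue: MR = 218 − 14Q. Set MR = MC: 218 − 14Q = 44 + 5Q → Q_m = 9.1579.
Price P_m = 218 − 7·9.1579 = 153.8947; MC(Q_m) = 44 + 5·9.1579 = 89.7895.
Competitive Q* = 14.5, so ΔQ = 5.3421; wedge = 153.8947 − 89.7895 = 64.1052.
Deadweight loss = ½ × 5.3421 × 64.1052 = $171.23 thousand.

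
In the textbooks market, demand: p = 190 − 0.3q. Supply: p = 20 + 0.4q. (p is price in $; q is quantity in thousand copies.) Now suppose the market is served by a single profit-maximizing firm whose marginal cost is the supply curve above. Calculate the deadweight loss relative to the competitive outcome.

Competitive equilibrium: 190 − 0.3q = 20 + 0.4q → q* = 242.8571, p* = 117.1429.
Marginal revenue: MR = 190 − 0.6q. Set MR = MC: 190 − 0.6q = 20 + 0.4q → q_m = 170.
Price p_m = 190 − 0.3·170 = 139; MC(q_m) = 20 + 0.4·170 = 88.
Competitive q* = 242.8571, so Δq = 72.8571; wedge = 139 − 88 = 51.
Deadweight loss = ½ × 72.8571 × 51 = $1857.86 thousand.

$1857.86 thousand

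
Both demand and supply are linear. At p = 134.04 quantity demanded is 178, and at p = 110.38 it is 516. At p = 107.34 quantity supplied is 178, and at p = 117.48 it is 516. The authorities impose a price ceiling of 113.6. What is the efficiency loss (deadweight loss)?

Demand slope = (110.38 − 134.04)/(516 − 178) = −0.07, so p = 146.5 − 0.07q.
Supply slope = (117.48 − 107.34)/(516 − 178) = 0.03, so p = 102 + 0.03q.
Competitive equilibrium: 146.5 − 0.07q = 102 + 0.03q → q* = 445, p* = 115.35.
At the ceiling p = 113.6, quantity supplied = (113.6 − 102)/0.03 = 386.6667.
Willingness to pay at q' = 386.6667: 146.5 − 0.07·386.6667 = 119.4333.
Δq = 445 − 386.6667 = 58.3333; wedge = 119.4333 − 113.6 = 5.8333.
Deadweight loss = ½ × 58.3333 × 5.8333 = 170.14.

170.14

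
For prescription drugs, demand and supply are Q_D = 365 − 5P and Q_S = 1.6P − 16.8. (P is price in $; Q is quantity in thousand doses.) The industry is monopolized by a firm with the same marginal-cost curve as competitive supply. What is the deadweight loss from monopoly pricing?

In inverse form: demand P = 73 − 0.2Q, supply P = 10.5 + 0.625Q.
Competitive equilibrium: 73 − 0.2Q = 10.5 + 0.625Q → Q* = 75.7576, P* = 57.8485.
Marginal revenue: MR = 73 − 0.4Q. Set MR = MC: 73 − 0.4Q = 10.5 + 0.625Q → Q_m = 60.9756.
Price P_m = 73 − 0.2·60.9756 = 60.8049; MC(Q_m) = 10.5 + 0.625·60.9756 = 48.6098.
Competitive Q* = 75.7576, so ΔQ = 14.782; wedge = 60.8049 − 48.6098 = 12.1951.
Welfare loss = ½ × 14.782 × 12.1951 = $90.13 thousand.

$90.13 thousand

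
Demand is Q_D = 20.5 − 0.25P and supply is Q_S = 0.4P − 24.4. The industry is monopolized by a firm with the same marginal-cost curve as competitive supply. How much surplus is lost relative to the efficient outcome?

4.92

In inverse form: demand P = 82 − 4Q, supply P = 61 + 2.5Q.
Competitive equilibrium: 82 − 4Q = 61 + 2.5Q → Q* = 3.2308, P* = 69.0769.
Marginal revenue: MR = 82 − 8Q. Set MR = MC: 82 − 8Q = 61 + 2.5Q → Q_m = 2.
Price P_m = 82 − 4·2 = 74; MC(Q_m) = 61 + 2.5·2 = 66.
Competitive Q* = 3.2308, so ΔQ = 1.2308; wedge = 74 − 66 = 8.
DWL = ½ × 1.2308 × 8 = 4.92.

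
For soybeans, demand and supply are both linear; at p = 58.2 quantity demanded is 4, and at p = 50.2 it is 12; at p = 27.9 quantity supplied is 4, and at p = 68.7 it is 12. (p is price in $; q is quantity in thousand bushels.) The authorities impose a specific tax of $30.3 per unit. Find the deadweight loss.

Demand slope = (50.2 − 58.2)/(12 − 4) = −1, so p = 62.2 − q.
Supply slope = (68.7 − 27.9)/(12 − 4) = 5.1, so p = 7.5 + 5.1q.
Competitive equilibrium: 62.2 − q = 7.5 + 5.1q → q* = 8.9672, p* = 53.2328.
With the tax, the buyer price exceeds the seller price by 30.3: (62.2 − q) − (7.5 + 5.1q) = 30.3 → q' = 4.
Δq = 8.9672 − 4 = 4.9672; the wedge equals the tax, 30.3.
The triangle = ½ × 4.9672 × 30.3 = $75.25 thousand.

$75.25 thousand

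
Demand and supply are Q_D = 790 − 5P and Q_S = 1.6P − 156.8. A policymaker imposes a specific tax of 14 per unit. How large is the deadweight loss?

In inverse form: demand P = 158 − 0.2Q, supply P = 98 + 0.625Q.
Competitive equilibrium: 158 − 0.2Q = 98 + 0.625Q → Q* = 72.7273, P* = 143.4545.
With the tax, the buyer price exceeds the seller price by 14: (158 − 0.2Q) − (98 + 0.625Q) = 14 → Q' = 55.7576.
ΔQ = 72.7273 − 55.7576 = 16.9697; the wedge equals the tax, 14.
Welfare loss = ½ × 16.9697 × 14 = 118.79.

118.79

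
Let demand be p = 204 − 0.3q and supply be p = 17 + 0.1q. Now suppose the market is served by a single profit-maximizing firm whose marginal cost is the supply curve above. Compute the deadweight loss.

8028.60

Competitive equilibrium: 204 − 0.3q = 17 + 0.1q → q* = 467.5, p* = 63.75.
Marginal revenue: MR = 204 − 0.6q. Set MR = MC: 204 − 0.6q = 17 + 0.1q → q_m = 267.14286.
Price p_m = 204 − 0.3·267.14286 = 123.85714; MC(q_m) = 17 + 0.1·267.14286 = 43.71429.
Competitive q* = 467.5, so Δq = 200.35714; wedge = 123.85714 − 43.71429 = 80.14285.
The triangle = ½ × 200.35714 × 80.14285 = 8028.60.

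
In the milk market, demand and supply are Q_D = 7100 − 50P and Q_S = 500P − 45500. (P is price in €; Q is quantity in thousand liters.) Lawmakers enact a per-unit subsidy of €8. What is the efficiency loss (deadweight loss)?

€1454.55 thousand

In inverse form: demand P = 142 − 0.02Q, supply P = 91 + 0.002Q.
Competitive equilibrium: 142 − 0.02Q = 91 + 0.002Q → Q* = 2318.1818, P* = 95.6364.
The subsidy lowers effective supply by 8: P = 83 + 0.002Q.
New quantity: 142 − 0.02Q = 83 + 0.002Q → Q' = 2681.8182.
Overproduction ΔQ = 2681.8182 − 2318.1818 = 363.6364; wedge = subsidy = 8.
DWL = ½ × 363.6364 × 8 = €1454.55 thousand.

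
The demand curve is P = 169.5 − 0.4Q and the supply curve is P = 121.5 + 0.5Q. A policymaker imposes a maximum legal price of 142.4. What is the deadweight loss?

59.858

Competitive equilibrium: 169.5 − 0.4Q = 121.5 + 0.5Q → Q* = 53.3333, P* = 148.1667.
At the ceiling P = 142.4, quantity supplied = (142.4 − 121.5)/0.5 = 41.8.
Willingness to pay at Q' = 41.8: 169.5 − 0.4·41.8 = 152.78.
ΔQ = 53.3333 − 41.8 = 11.5333; wedge = 152.78 − 142.4 = 10.38.
Welfare loss = ½ × 11.5333 × 10.38 = 59.858.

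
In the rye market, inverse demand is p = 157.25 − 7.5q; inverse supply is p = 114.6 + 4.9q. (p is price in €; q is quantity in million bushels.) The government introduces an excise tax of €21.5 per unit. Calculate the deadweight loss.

Competitive equilibrium: 157.25 − 7.5q = 114.6 + 4.9q → q* = 3.4395, p* = 131.4536.
With the tax, the buyer price exceeds the seller price by 21.5: (157.25 − 7.5q) − (114.6 + 4.9q) = 21.5 → q' = 1.7056.
Δq = 3.4395 − 1.7056 = 1.7339; the wedge equals the tax, 21.5.
Deadweight loss = ½ × 1.7339 × 21.5 = €18.64 million.

€18.64 million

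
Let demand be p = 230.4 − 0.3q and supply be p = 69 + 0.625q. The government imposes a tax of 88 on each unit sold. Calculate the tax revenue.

Competitive equilibrium: 230.4 − 0.3q = 69 + 0.625q → q* = 174.4865, p* = 178.0541.
With the tax, the buyer price exceeds the seller price by 88: (230.4 − 0.3q) − (69 + 0.625q) = 88 → q' = 79.3514.
Tax revenue = 88 × 79.3514 = 6982.92.

6982.92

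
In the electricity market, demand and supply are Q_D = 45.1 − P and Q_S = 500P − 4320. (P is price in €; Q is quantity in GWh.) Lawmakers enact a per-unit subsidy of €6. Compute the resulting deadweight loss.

€17.96

In inverse form: demand P = 45.1 − Q, supply P = 8.64 + 0.002Q.
Competitive equilibrium: 45.1 − Q = 8.64 + 0.002Q → Q* = 36.3872, P* = 8.7128.
The subsidy lowers effective supply by 6: P = 2.64 + 0.002Q.
New quantity: 45.1 − Q = 2.64 + 0.002Q → Q' = 42.3752.
Overproduction ΔQ = 42.3752 − 36.3872 = 5.988; wedge = subsidy = 6.
Welfare loss = ½ × 5.988 × 6 = €17.96.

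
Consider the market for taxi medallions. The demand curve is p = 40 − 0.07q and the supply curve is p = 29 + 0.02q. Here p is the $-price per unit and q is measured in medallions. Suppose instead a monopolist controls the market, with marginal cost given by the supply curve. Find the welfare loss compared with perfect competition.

$128.67

Competitive equilibrium: 40 − 0.07q = 29 + 0.02q → q* = 122.2222, p* = 31.4444.
Marginal revenue: MR = 40 − 0.14q. Set MR = MC: 40 − 0.14q = 29 + 0.02q → q_m = 68.75.
Price p_m = 40 − 0.07·68.75 = 35.1875; MC(q_m) = 29 + 0.02·68.75 = 30.375.
Competitive q* = 122.2222, so Δq = 53.4722; wedge = 35.1875 − 30.375 = 4.8125.
The triangle = ½ × 53.4722 × 4.8125 = $128.67.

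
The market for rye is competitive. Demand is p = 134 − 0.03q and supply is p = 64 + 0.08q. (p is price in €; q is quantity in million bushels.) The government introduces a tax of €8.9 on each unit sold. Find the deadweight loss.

€360.05 million

Competitive equilibrium: 134 − 0.03q = 64 + 0.08q → q* = 636.3636, p* = 114.9091.
With the tax, the buyer price exceeds the seller price by 8.9: (134 − 0.03q) − (64 + 0.08q) = 8.9 → q' = 555.4545.
Δq = 636.3636 − 555.4545 = 80.9091; the wedge equals the tax, 8.9.
DWL = ½ × 80.9091 × 8.9 = €360.05 million.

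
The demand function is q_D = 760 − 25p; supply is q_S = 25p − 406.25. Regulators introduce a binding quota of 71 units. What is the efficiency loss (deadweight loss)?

In inverse form: demand p = 30.4 − 0.04q, supply p = 16.25 + 0.04q.
Competitive equilibrium: 30.4 − 0.04q = 16.25 + 0.04q → q* = 176.875, p* = 23.325.
At q = 71: demand price = 30.4 − 0.04·71 = 27.56; supply price = 16.25 + 0.04·71 = 19.09.
Δq = 176.875 − 71 = 105.875; wedge = 27.56 − 19.09 = 8.47.
DWL = ½ × 105.875 × 8.47 = 448.38.

448.38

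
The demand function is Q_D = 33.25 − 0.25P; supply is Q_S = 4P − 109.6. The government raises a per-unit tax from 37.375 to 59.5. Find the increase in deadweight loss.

In inverse form: demand P = 133 − 4Q, supply P = 27.4 + 0.25Q.
Competitive equilibrium: 133 − 4Q = 27.4 + 0.25Q → Q* = 24.8471, P* = 33.6118.
For a per-unit tax t: ΔQ = t/4.25, so DWL = ½·t·(t/4.25) = t²/8.5.
At t = 37.375: DWL = 164.34. At t = 59.5: DWL = 416.5.
Increase = 416.5 − 164.34 = 252.16.

252.16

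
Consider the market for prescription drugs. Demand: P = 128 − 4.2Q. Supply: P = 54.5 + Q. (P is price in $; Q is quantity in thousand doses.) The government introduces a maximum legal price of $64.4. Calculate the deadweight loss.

Competitive equilibrium: 128 − 4.2Q = 54.5 + Q → Q* = 14.1346, P* = 68.6346.
At the ceiling P = 64.4, quantity supplied = (64.4 − 54.5)/1 = 9.9.
Willingness to pay at Q' = 9.9: 128 − 4.2·9.9 = 86.42.
ΔQ = 14.1346 − 9.9 = 4.2346; wedge = 86.42 − 64.4 = 22.02.
DWL = ½ × 4.2346 × 22.02 = $46.62 thousand.

$46.62 thousand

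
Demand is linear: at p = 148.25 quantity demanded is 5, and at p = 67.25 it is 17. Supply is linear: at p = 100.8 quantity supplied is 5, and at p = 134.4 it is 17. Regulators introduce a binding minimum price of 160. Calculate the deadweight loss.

214.95

Demand slope = (67.25 − 148.25)/(17 − 5) = −6.75, so p = 182 − 6.75q.
Supply slope = (134.4 − 100.8)/(17 − 5) = 2.8, so p = 86.8 + 2.8q.
Competitive equilibrium: 182 − 6.75q = 86.8 + 2.8q → q* = 9.9686, p* = 114.712.
At the floor p = 160, quantity demanded = (182 − 160)/6.75 = 3.2593.
Sellers' marginal cost at q' = 3.2593: 86.8 + 2.8·3.2593 = 95.926.
Δq = 9.9686 − 3.2593 = 6.7093; wedge = 160 − 95.926 = 64.074.
Welfare loss = ½ × 6.7093 × 64.074 = 214.95.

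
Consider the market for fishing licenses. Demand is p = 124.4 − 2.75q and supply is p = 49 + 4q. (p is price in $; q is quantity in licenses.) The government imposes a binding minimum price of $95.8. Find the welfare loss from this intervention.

Competitive equilibrium: 124.4 − 2.75q = 49 + 4q → q* = 11.1704, p* = 93.6815.
At the floor p = 95.8, quantity demanded = (124.4 − 95.8)/2.75 = 10.4.
Sellers' marginal cost at q' = 10.4: 49 + 4·10.4 = 90.6.
Δq = 11.1704 − 10.4 = 0.7704; wedge = 95.8 − 90.6 = 5.2.
Deadweight loss = ½ × 0.7704 × 5.2 = $2.

$2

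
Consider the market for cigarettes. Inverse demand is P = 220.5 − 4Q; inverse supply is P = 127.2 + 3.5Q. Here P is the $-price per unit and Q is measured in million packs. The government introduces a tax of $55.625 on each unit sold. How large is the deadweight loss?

$206.28 million

Competitive equilibrium: 220.5 − 4Q = 127.2 + 3.5Q → Q* = 12.44, P* = 170.74.
With the tax, the buyer price exceeds the seller price by 55.625: (220.5 − 4Q) − (127.2 + 3.5Q) = 55.625 → Q' = 5.0233.
ΔQ = 12.44 − 5.0233 = 7.4167; the wedge equals the tax, 55.625.
Deadweight loss = ½ × 7.4167 × 55.625 = $206.28 million.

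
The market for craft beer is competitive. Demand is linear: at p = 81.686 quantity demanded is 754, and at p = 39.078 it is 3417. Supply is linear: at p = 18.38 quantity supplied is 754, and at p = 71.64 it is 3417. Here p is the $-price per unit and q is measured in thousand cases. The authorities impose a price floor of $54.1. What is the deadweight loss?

$21.27 thousand

Demand slope = (39.078 − 81.686)/(3417 − 754) = −0.016, so p = 93.75 − 0.016q.
Supply slope = (71.64 − 18.38)/(3417 − 754) = 0.02, so p = 3.3 + 0.02q.
Competitive equilibrium: 93.75 − 0.016q = 3.3 + 0.02q → q* = 2512.5, p* = 53.55.
At the floor p = 54.1, quantity demanded = (93.75 − 54.1)/0.016 = 2478.125.
Sellers' marginal cost at q' = 2478.125: 3.3 + 0.02·2478.125 = 52.8625.
Δq = 2512.5 − 2478.125 = 34.375; wedge = 54.1 − 52.8625 = 1.2375.
DWL = ½ × 34.375 × 1.2375 = $21.27 thousand.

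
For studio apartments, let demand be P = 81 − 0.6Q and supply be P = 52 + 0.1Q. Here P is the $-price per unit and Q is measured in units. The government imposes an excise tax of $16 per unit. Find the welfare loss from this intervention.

$182.86

Competitive equilibrium: 81 − 0.6Q = 52 + 0.1Q → Q* = 41.4286, P* = 56.1429.
With the tax, the buyer price exceeds the seller price by 16: (81 − 0.6Q) − (52 + 0.1Q) = 16 → Q' = 18.5714.
ΔQ = 41.4286 − 18.5714 = 22.8572; the wedge equals the tax, 16.
DWL = ½ × 22.8572 × 16 = $182.86.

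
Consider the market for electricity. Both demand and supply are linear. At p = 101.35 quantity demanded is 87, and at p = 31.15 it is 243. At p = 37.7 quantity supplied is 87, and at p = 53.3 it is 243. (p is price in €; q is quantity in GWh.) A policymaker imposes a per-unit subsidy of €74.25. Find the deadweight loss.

€5011.875

Demand slope = (31.15 − 101.35)/(243 − 87) = −0.45, so p = 140.5 − 0.45q.
Supply slope = (53.3 − 37.7)/(243 − 87) = 0.1, so p = 29 + 0.1q.
Competitive equilibrium: 140.5 − 0.45q = 29 + 0.1q → q* = 202.7273, p* = 49.2727.
The subsidy lowers effective supply by 74.25: p = 0.1q − 45.25.
New quantity: 140.5 − 0.45q = 0.1q − 45.25 → q' = 337.7273.
Overproduction Δq = 337.7273 − 202.7273 = 135; wedge = subsidy = 74.25.
Welfare loss = ½ × 135 × 74.25 = €5011.875.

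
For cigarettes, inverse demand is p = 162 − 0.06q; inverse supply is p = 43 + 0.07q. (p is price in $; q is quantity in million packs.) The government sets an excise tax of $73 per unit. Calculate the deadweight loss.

Competitive equilibrium: 162 − 0.06q = 43 + 0.07q → q* = 915.3846, p* = 107.0769.
With the tax, the buyer price exceeds the seller price by 73: (162 − 0.06q) − (43 + 0.07q) = 73 → q' = 353.8462.
Δq = 915.3846 − 353.8462 = 561.5384; the wedge equals the tax, 73.
Deadweight loss = ½ × 561.5384 × 73 = $20496.15 million.

$20496.15 million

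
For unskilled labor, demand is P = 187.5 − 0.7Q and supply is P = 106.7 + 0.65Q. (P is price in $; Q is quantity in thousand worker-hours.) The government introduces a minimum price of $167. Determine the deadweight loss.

Competitive equilibrium: 187.5 − 0.7Q = 106.7 + 0.65Q → Q* = 59.851852, P* = 145.603704.
At the floor P = 167, quantity demanded = (187.5 − 167)/0.7 = 29.285714.
Sellers' marginal cost at Q' = 29.285714: 106.7 + 0.65·29.285714 = 125.735714.
ΔQ = 59.851852 − 29.285714 = 30.566138; wedge = 167 − 125.735714 = 41.264286.
The triangle = ½ × 30.566138 × 41.264286 = $630.64 thousand.

$630.64 thousand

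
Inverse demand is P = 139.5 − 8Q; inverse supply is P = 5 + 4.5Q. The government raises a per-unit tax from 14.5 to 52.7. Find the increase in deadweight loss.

Competitive equilibrium: 139.5 − 8Q = 5 + 4.5Q → Q* = 10.76, P* = 53.42.
For a per-unit tax t: ΔQ = t/12.5, so DWL = ½·t·(t/12.5) = t²/25.
At t = 14.5: DWL = 8.41. At t = 52.7: DWL = 111.092.
Increase = 111.092 − 8.41 = 102.68.

102.68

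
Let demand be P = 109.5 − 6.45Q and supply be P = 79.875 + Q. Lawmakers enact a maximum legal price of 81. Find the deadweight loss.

Competitive equilibrium: 109.5 − 6.45Q = 79.875 + Q → Q* = 3.9765, P* = 83.8515.
At the ceiling P = 81, quantity supplied = (81 − 79.875)/1 = 1.125.
Willingness to pay at Q' = 1.125: 109.5 − 6.45·1.125 = 102.2438.
ΔQ = 3.9765 − 1.125 = 2.8515; wedge = 102.2438 − 81 = 21.2438.
DWL = ½ × 2.8515 × 21.2438 = 30.29.

30.29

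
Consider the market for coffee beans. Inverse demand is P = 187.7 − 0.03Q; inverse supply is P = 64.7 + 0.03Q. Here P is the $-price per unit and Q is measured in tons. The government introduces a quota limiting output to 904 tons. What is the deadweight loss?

$39399.48

Competitive equilibrium: 187.7 − 0.03Q = 64.7 + 0.03Q → Q* = 2050, P* = 126.2.
At Q = 904: demand price = 187.7 − 0.03·904 = 160.58; supply price = 64.7 + 0.03·904 = 91.82.
ΔQ = 2050 − 904 = 1146; wedge = 160.58 − 91.82 = 68.76.
DWL = ½ × 1146 × 68.76 = $39399.48.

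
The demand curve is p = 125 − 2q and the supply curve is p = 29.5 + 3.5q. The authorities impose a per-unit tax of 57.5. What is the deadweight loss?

300.57

Competitive equilibrium: 125 − 2q = 29.5 + 3.5q → q* = 17.3636, p* = 90.2727.
With the tax, the buyer price exceeds the seller price by 57.5: (125 − 2q) − (29.5 + 3.5q) = 57.5 → q' = 6.9091.
Δq = 17.3636 − 6.9091 = 10.4545; the wedge equals the tax, 57.5.
Welfare loss = ½ × 10.4545 × 57.5 = 300.57.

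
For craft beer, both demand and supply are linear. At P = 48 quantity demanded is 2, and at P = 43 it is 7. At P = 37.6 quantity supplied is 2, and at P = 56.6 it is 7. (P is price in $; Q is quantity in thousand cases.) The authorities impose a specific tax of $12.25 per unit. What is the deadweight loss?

$15.63 thousand

Demand slope = (43 − 48)/(7 − 2) = −1, so P = 50 − Q.
Supply slope = (56.6 − 37.6)/(7 − 2) = 3.8, so P = 30 + 3.8Q.
Competitive equilibrium: 50 − Q = 30 + 3.8Q → Q* = 4.1667, P* = 45.8333.
With the tax, the buyer price exceeds the seller price by 12.25: (50 − Q) − (30 + 3.8Q) = 12.25 → Q' = 1.6146.
ΔQ = 4.1667 − 1.6146 = 2.5521; the wedge equals the tax, 12.25.
Welfare loss = ½ × 2.5521 × 12.25 = $15.63 thousand.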